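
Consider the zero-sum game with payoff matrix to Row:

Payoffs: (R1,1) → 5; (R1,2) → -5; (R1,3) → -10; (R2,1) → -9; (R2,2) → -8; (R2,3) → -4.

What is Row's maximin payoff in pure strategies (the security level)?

Row minima: R1 → -10, R2 → -9.
The best of these is -9.

-9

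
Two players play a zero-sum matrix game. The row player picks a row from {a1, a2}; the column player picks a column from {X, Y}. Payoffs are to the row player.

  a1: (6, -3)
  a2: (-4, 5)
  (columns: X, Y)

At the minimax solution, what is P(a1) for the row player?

Row minima: a1 → -3, a2 → -4; maximin = -3.
Column maxima: X → 6, Y → 5; minimax = 5.
-3 ≠ 5, so there is no saddle point; optimal play is mixed.
Let the row player play a1 with probability p. Expected payoff against X: 6p + (-4)(1−p) = 10p − 4; against Y: (-3)p + 5(1−p) = −8p + 5.
Setting these equal: 10p − 4 = −8p + 5 ⇒ 18p = 9 ⇒ p = 1/2, and the value is (10)·(1/2) − 4 = 1.
For the column player: with q = P(X), equating a1's and a2's payoffs gives 9q − 3 = −9q + 5 ⇒ q = 4/9.

1/2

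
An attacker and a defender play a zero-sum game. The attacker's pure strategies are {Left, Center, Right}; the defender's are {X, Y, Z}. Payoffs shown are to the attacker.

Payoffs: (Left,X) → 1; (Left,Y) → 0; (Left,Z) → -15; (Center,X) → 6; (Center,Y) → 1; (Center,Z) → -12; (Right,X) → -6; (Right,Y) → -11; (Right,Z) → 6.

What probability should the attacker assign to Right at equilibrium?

13/30

Row minima: Left → -15, Center → -12, Right → -11; maximin = -11.
Column maxima: X → 6, Y → 1, Z → 6; minimax = 1.
-11 ≠ 1, so there is no saddle point; optimal play is mixed.
Left is strictly dominated by Center, so the attacker never plays it.
X is strictly dominated by Y (it gives the attacker strictly more in every row), so the defender never plays it.
On the remaining 2×2 (Center, Right vs Y, Z):
Let the attacker play Center with probability p. Expected payoff against Y: 1p + (-11)(1−p) = 12p − 11; against Z: (-12)p + 6(1−p) = −18p + 6.
Setting these equal: 12p − 11 = −18p + 6 ⇒ 30p = 17 ⇒ p = 17/30, and the value is (12)·(17/30) − 11 = -21/5.
For the defender: with q = P(Y), equating Center's and Right's payoffs gives 13q − 12 = −17q + 6 ⇒ q = 3/5.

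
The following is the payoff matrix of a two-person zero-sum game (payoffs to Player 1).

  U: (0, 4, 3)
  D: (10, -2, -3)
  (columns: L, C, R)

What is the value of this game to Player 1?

15/8

Row minima: U → 0, D → -3; maximin = 0.
Column maxima: L → 10, C → 4, R → 3; minimax = 3.
0 ≠ 3, so there is no saddle point; optimal play is mixed.
C is strictly dominated by R (it gives Player 1 strictly more in every row), so Player 2 never plays it.
On the remaining 2×2 (U, D vs L, R):
Let Player 1 play U with probability p. Expected payoff against L: 0p + 10(1−p) = −10p + 10; against R: 3p + (-3)(1−p) = 6p − 3.
Setting these equal: −10p + 10 = 6p − 3 ⇒ −16p = -13 ⇒ p = 13/16, and the value is (-10)·(13/16) + 10 = 15/8.
For Player 2: with q = P(L), equating U's and D's payoffs gives −3q + 3 = 13q − 3 ⇒ q = 3/8.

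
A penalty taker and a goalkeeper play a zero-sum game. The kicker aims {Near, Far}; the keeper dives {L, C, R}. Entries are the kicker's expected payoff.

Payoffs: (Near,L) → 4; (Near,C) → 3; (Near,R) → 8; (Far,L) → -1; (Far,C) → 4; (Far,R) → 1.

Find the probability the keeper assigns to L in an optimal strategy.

1/6

Row minima: Near → 3, Far → -1; maximin = 3.
Column maxima: L → 4, C → 4, R → 8; minimax = 4.
3 ≠ 4, so there is no saddle point; optimal play is mixed.
R is strictly dominated by L (it gives the kicker strictly more in every row), so the keeper never plays it.
On the remaining 2×2 (Near, Far vs L, C):
Let the kicker play Near with probability p. Expected payoff against L: 4p + (-1)(1−p) = 5p − 1; against C: 3p + 4(1−p) = −p + 4.
Setting these equal: 5p − 1 = −p + 4 ⇒ 6p = 5 ⇒ p = 5/6, and the value is (5)·(5/6) − 1 = 19/6.
For the keeper: with q = P(L), equating Near's and Far's payoffs gives q + 3 = −5q + 4 ⇒ q = 1/6.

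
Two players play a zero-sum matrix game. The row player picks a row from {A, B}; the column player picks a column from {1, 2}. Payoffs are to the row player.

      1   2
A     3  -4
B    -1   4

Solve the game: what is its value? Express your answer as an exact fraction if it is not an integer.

2/3

Row minima: A → -4, B → -1; maximin = -1.
Column maxima: 1 → 3, 2 → 4; minimax = 3.
-1 ≠ 3, so there is no saddle point; optimal play is mixed.
Let the row player play A with probability p. Expected payoff against 1: 3p + (-1)(1−p) = 4p − 1; against 2: (-4)p + 4(1−p) = −8p + 4.
Setting these equal: 4p − 1 = −8p + 4 ⇒ 12p = 5 ⇒ p = 5/12, and the value is (4)·(5/12) − 1 = 2/3.
For the column player: with q = P(1), equating A's and B's payoffs gives 7q − 4 = −5q + 4 ⇒ q = 2/3.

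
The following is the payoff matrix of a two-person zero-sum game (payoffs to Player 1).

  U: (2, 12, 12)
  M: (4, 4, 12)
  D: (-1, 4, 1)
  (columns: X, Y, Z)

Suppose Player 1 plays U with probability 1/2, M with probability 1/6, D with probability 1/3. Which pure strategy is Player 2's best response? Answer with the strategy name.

X

If Player 2 plays X, Player 1's expected payoff is (1/2)·2 + (1/6)·4 + (1/3)·(-1) = 4/3.
If Player 2 plays Y, Player 1's expected payoff is (1/2)·12 + (1/6)·4 + (1/3)·4 = 8.
If Player 2 plays Z, Player 1's expected payoff is (1/2)·12 + (1/6)·12 + (1/3)·1 = 25/3.
Player 2 minimizes Player 1's payoff; the smallest is 4/3, so the best response is X.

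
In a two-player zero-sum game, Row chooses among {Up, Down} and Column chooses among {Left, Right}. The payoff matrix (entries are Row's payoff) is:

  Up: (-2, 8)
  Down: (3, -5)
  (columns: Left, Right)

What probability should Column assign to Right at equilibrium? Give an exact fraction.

Row minima: Up → -2, Down → -5; maximin = -2.
Column maxima: Left → 3, Right → 8; minimax = 3.
-2 ≠ 3, so there is no saddle point; optimal play is mixed.
Let Row play Up with probability p. Expected payoff against Left: (-2)p + 3(1−p) = −5p + 3; against Right: 8p + (-5)(1−p) = 13p − 5.
Setting these equal: −5p + 3 = 13p − 5 ⇒ −18p = -8 ⇒ p = 4/9, and the value is (-5)·(4/9) + 3 = 7/9.
For Column: with q = P(Left), equating Up's and Down's payoffs gives −10q + 8 = 8q − 5 ⇒ q = 13/18.

5/18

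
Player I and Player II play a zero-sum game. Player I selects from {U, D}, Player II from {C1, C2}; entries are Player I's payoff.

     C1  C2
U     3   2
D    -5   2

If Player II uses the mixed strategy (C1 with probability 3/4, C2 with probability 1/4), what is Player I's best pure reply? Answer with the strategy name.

Expected payoff of U: (3/4)·3 + (1/4)·2 = 11/4.
Expected payoff of D: (3/4)·(-5) + (1/4)·2 = -13/4.
The largest is 11/4, so Player I's best response is U.

U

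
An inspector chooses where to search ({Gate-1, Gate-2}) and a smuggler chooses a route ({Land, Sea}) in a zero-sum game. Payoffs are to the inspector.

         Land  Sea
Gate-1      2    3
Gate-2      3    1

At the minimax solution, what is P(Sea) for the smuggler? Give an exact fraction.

Row minima: Gate-1 → 2, Gate-2 → 1; maximin = 2.
Column maxima: Land → 3, Sea → 3; minimax = 3.
2 ≠ 3, so there is no saddle point; optimal play is mixed.
Let the inspector play Gate-1 with probability p. Expected payoff against Land: 2p + 3(1−p) = −p + 3; against Sea: 3p + 1(1−p) = 2p + 1.
Setting these equal: −p + 3 = 2p + 1 ⇒ −3p = -2 ⇒ p = 2/3, and the value is (-1)·(2/3) + 3 = 7/3.
For the smuggler: with q = P(Land), equating Gate-1's and Gate-2's payoffs gives −q + 3 = 2q + 1 ⇒ q = 2/3.

1/3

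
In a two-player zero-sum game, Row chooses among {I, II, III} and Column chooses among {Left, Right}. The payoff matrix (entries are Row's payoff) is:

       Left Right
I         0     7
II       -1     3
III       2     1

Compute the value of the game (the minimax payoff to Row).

Row minima: I → 0, II → -1, III → 1; maximin = 1.
Column maxima: Left → 2, Right → 7; minimax = 2.
1 ≠ 2, so there is no saddle point; optimal play is mixed.
II is strictly dominated by I, so Row never plays it.
On the remaining 2×2 (I, III vs Left, Right):
Let Row play I with probability p. Expected payoff against Left: 0p + 2(1−p) = −2p + 2; against Right: 7p + 1(1−p) = 6p + 1.
Setting these equal: −2p + 2 = 6p + 1 ⇒ −8p = -1 ⇒ p = 1/8, and the value is (-2)·(1/8) + 2 = 7/4.
For Column: with q = P(Left), equating I's and III's payoffs gives −7q + 7 = q + 1 ⇒ q = 3/4.

7/4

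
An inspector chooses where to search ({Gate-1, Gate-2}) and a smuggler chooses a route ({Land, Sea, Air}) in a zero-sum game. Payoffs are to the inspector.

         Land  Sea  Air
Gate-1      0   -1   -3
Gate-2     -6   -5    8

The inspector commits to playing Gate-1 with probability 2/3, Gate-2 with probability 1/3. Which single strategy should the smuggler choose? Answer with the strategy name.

If the smuggler plays Land, the inspector's expected payoff is (2/3)·0 + (1/3)·(-6) = -2.
If the smuggler plays Sea, the inspector's expected payoff is (2/3)·(-1) + (1/3)·(-5) = -7/3.
If the smuggler plays Air, the inspector's expected payoff is (2/3)·(-3) + (1/3)·8 = 2/3.
The smuggler minimizes the inspector's payoff; the smallest is -7/3, so the best response is Sea.

Sea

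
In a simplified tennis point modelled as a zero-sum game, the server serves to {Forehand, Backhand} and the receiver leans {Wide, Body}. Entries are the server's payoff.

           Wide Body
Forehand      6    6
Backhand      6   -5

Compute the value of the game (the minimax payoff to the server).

Row minima: Forehand → 6, Backhand → -5; maximin = 6.
Column maxima: Wide → 6, Body → 6; minimax = 6.
Since maximin = minimax = 6, there is a saddle point and the value is 6.

6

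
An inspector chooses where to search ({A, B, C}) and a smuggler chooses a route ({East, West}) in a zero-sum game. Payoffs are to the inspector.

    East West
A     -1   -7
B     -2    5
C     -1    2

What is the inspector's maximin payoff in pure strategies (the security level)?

Row minima: A → -7, B → -2, C → -1.
The best of these is -1.

-1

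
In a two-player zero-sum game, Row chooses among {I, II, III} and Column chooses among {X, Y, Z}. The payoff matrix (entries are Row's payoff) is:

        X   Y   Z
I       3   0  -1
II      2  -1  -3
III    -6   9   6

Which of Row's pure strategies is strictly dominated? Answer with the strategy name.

II

I gives a strictly higher payoff than II against every column: 3 > 2, 0 > -1, -1 > -3.
So II is strictly dominated and Row never plays it.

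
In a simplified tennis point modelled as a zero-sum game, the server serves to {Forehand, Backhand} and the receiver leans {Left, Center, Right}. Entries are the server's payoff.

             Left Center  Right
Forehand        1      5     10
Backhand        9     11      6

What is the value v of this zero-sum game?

7

Row minima: Forehand → 1, Backhand → 6; maximin = 6.
Column maxima: Left → 9, Center → 11, Right → 10; minimax = 9.
6 ≠ 9, so there is no saddle point; optimal play is mixed.
Center is strictly dominated by Left (it gives the server strictly more in every row), so the receiver never plays it.
On the remaining 2×2 (Forehand, Backhand vs Left, Right):
Let the server play Forehand with probability p. Expected payoff against Left: 1p + 9(1−p) = −8p + 9; against Right: 10p + 6(1−p) = 4p + 6.
Setting these equal: −8p + 9 = 4p + 6 ⇒ −12p = -3 ⇒ p = 1/4, and the value is (-8)·(1/4) + 9 = 7.
For the receiver: with q = P(Left), equating Forehand's and Backhand's payoffs gives −9q + 10 = 3q + 6 ⇒ q = 1/3.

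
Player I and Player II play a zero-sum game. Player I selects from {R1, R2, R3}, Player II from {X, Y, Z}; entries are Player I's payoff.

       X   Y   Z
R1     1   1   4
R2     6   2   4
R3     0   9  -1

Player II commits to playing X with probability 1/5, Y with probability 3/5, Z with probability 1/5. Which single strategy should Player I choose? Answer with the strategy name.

Expected payoff of R1: (1/5)·1 + (3/5)·1 + (1/5)·4 = 8/5.
Expected payoff of R2: (1/5)·6 + (3/5)·2 + (1/5)·4 = 16/5.
Expected payoff of R3: (1/5)·0 + (3/5)·9 + (1/5)·(-1) = 26/5.
The largest is 26/5, so Player I's best response is R3.

R3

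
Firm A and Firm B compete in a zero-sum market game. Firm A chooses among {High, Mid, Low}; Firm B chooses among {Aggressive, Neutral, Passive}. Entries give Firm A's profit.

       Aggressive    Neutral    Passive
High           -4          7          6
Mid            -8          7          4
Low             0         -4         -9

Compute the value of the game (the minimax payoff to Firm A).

-36/19

Row minima: High → -4, Mid → -8, Low → -9; maximin = -4.
Column maxima: Aggressive → 0, Neutral → 7, Passive → 6; minimax = 0.
-4 ≠ 0, so there is no saddle point; optimal play is mixed.
Neutral is strictly dominated by Passive (it gives Firm A strictly more in every row), so Firm B never plays it.
With Neutral eliminated, Mid is strictly dominated by High (High gives Firm A strictly more in every remaining column), so Firm A never plays it.
On the remaining 2×2 (High, Low vs Aggressive, Passive):
Let Firm A play High with probability p. Expected payoff against Aggressive: (-4)p + 0(1−p) = −4p; against Passive: 6p + (-9)(1−p) = 15p − 9.
Setting these equal: −4p = 15p − 9 ⇒ −19p = -9 ⇒ p = 9/19, and the value is (-4)·(9/19) = -36/19.
For Firm B: with q = P(Aggressive), equating High's and Low's payoffs gives −10q + 6 = 9q − 9 ⇒ q = 15/19.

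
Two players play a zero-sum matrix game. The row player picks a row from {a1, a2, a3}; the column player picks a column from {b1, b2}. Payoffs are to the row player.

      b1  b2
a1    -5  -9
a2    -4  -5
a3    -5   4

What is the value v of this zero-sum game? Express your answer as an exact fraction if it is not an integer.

Row minima: a1 → -9, a2 → -5, a3 → -5; maximin = -5.
Column maxima: b1 → -4, b2 → 4; minimax = -4.
-5 ≠ -4, so there is no saddle point; optimal play is mixed.
a1 is strictly dominated by a2, so the row player never plays it.
On the remaining 2×2 (a2, a3 vs b1, b2):
Let the row player play a2 with probability p. Expected payoff against b1: (-4)p + (-5)(1−p) = p − 5; against b2: (-5)p + 4(1−p) = −9p + 4.
Setting these equal: p − 5 = −9p + 4 ⇒ 10p = 9 ⇒ p = 9/10, and the value is (1)·(9/10) − 5 = -41/10.
For the column player: with q = P(b1), equating a2's and a3's payoffs gives q − 5 = −9q + 4 ⇒ q = 9/10.

-41/10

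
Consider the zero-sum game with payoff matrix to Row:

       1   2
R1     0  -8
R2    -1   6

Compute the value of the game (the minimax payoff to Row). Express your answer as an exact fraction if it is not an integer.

-8/15

Row minima: R1 → -8, R2 → -1; maximin = -1.
Column maxima: 1 → 0, 2 → 6; minimax = 0.
-1 ≠ 0, so there is no saddle point; optimal play is mixed.
Let Row play R1 with probability p. Expected payoff against 1: 0p + (-1)(1−p) = p − 1; against 2: (-8)p + 6(1−p) = −14p + 6.
Setting these equal: p − 1 = −14p + 6 ⇒ 15p = 7 ⇒ p = 7/15, and the value is (1)·(7/15) − 1 = -8/15.
For Column: with q = P(1), equating R1's and R2's payoffs gives 8q − 8 = −7q + 6 ⇒ q = 14/15.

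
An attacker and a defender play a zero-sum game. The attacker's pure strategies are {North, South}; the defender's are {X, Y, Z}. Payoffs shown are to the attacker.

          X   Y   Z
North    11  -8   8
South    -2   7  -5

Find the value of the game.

Row minima: North → -8, South → -5; maximin = -5.
Column maxima: X → 11, Y → 7, Z → 8; minimax = 7.
-5 ≠ 7, so there is no saddle point; optimal play is mixed.
X is strictly dominated by Z (it gives the attacker strictly more in every row), so the defender never plays it.
On the remaining 2×2 (North, South vs Y, Z):
Let the attacker play North with probability p. Expected payoff against Y: (-8)p + 7(1−p) = −15p + 7; against Z: 8p + (-5)(1−p) = 13p − 5.
Setting these equal: −15p + 7 = 13p − 5 ⇒ −28p = -12 ⇒ p = 3/7, and the value is (-15)·(3/7) + 7 = 4/7.
For the defender: with q = P(Y), equating North's and South's payoffs gives −16q + 8 = 12q − 5 ⇒ q = 13/28.

4/7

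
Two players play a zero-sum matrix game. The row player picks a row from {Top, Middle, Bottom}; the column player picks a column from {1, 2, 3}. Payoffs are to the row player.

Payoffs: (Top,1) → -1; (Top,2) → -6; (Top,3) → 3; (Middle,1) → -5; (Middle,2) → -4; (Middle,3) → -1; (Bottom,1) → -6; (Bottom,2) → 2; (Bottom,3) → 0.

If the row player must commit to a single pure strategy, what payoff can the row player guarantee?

Row minima: Top → -6, Middle → -5, Bottom → -6.
The best of these is -5.

-5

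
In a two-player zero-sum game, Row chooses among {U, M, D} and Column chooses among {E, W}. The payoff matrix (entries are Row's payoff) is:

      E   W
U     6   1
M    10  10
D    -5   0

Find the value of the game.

10

Row minima: U → 1, M → 10, D → -5; maximin = 10.
Column maxima: E → 10, W → 10; minimax = 10.
Since maximin = minimax = 10, there is a saddle point and the value is 10.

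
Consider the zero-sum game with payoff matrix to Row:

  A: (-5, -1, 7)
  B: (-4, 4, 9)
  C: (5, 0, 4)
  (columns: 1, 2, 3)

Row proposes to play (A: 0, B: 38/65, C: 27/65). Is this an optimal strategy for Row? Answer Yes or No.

Against 1 this mix gives (38/65)·(-4) + (27/65)·5 = -17/65.
Against 2 this mix gives (38/65)·4 + (27/65)·0 = 152/65.
Against 3 this mix gives (38/65)·9 + (27/65)·4 = 90/13.
Column will play 1, holding Row to -17/65. Shifting weight toward the row that does better against 1 would raise this floor (the equalizing mix achieves 20/13 against both 1 and 2), so the proposed strategy is not optimal.

No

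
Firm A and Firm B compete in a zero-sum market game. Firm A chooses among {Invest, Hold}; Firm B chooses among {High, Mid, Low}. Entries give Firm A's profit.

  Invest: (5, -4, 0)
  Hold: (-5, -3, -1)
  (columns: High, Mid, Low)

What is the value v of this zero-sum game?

-35/11

Row minima: Invest → -4, Hold → -5; maximin = -4.
Column maxima: High → 5, Mid → -3, Low → 0; minimax = -3.
-4 ≠ -3, so there is no saddle point; optimal play is mixed.
Low is strictly dominated by Mid (it gives Firm A strictly more in every row), so Firm B never plays it.
On the remaining 2×2 (Invest, Hold vs High, Mid):
Let Firm A play Invest with probability p. Expected payoff against High: 5p + (-5)(1−p) = 10p − 5; against Mid: (-4)p + (-3)(1−p) = −p − 3.
Setting these equal: 10p − 5 = −p − 3 ⇒ 11p = 2 ⇒ p = 2/11, and the value is (10)·(2/11) − 5 = -35/11.
For Firm B: with q = P(High), equating Invest's and Hold's payoffs gives 9q − 4 = −2q − 3 ⇒ q = 1/11.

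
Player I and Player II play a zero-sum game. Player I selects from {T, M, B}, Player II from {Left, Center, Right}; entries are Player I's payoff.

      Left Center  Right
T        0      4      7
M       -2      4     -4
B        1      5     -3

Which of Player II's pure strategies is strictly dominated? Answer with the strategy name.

Left holds Player I's payoff strictly below Center in every row: 0 < 4, -2 < 4, 1 < 5.
So Center is strictly dominated for Player II.

Center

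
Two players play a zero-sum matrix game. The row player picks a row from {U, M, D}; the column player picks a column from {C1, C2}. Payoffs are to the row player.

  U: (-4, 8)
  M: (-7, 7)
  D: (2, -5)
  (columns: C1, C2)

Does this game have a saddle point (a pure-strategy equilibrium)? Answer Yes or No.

No

Row minima: U → -4, M → -7, D → -5; maximin = -4.
Column maxima: C1 → 2, C2 → 8; minimax = 2.
-4 ≠ 2, so no pure-strategy equilibrium exists.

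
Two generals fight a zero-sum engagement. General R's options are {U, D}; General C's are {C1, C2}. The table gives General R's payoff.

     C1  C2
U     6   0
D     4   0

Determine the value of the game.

0

Row minima: U → 0, D → 0; maximin = 0.
Column maxima: C1 → 6, C2 → 0; minimax = 0.
Since maximin = minimax = 0, there is a saddle point and the value is 0.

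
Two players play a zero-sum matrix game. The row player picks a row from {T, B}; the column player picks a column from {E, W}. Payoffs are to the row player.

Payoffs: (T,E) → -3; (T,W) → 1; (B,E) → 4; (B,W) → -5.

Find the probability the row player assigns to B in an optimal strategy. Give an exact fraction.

4/13

Row minima: T → -3, B → -5; maximin = -3.
Column maxima: E → 4, W → 1; minimax = 1.
-3 ≠ 1, so there is no saddle point; optimal play is mixed.
Let the row player play T with probability p. Expected payoff against E: (-3)p + 4(1−p) = −7p + 4; against W: 1p + (-5)(1−p) = 6p − 5.
Setting these equal: −7p + 4 = 6p − 5 ⇒ −13p = -9 ⇒ p = 9/13, and the value is (-7)·(9/13) + 4 = -11/13.
For the column player: with q = P(E), equating T's and B's payoffs gives −4q + 1 = 9q − 5 ⇒ q = 6/13.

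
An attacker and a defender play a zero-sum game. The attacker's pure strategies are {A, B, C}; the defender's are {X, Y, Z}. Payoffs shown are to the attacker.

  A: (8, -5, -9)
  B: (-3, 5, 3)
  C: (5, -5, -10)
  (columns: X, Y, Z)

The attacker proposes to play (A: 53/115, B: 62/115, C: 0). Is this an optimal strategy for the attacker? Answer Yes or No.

No

Against X this mix gives (53/115)·8 + (62/115)·(-3) = 238/115.
Against Y this mix gives (53/115)·(-5) + (62/115)·5 = 9/23.
Against Z this mix gives (53/115)·(-9) + (62/115)·3 = -291/115.
The defender will play Z, holding the attacker to -291/115. Shifting weight toward the row that does better against Z would raise this floor (the equalizing mix achieves -3/23 against both Z and X), so the proposed strategy is not optimal.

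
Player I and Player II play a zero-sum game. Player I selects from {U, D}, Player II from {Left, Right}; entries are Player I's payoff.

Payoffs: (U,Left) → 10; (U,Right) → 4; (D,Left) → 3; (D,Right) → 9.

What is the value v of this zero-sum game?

Row minima: U → 4, D → 3; maximin = 4.
Column maxima: Left → 10, Right → 9; minimax = 9.
4 ≠ 9, so there is no saddle point; optimal play is mixed.
Let Player I play U with probability p. Expected payoff against Left: 10p + 3(1−p) = 7p + 3; against Right: 4p + 9(1−p) = −5p + 9.
Setting these equal: 7p + 3 = −5p + 9 ⇒ 12p = 6 ⇒ p = 1/2, and the value is (7)·(1/2) + 3 = 13/2.
For Player II: with q = P(Left), equating U's and D's payoffs gives 6q + 4 = −6q + 9 ⇒ q = 5/12.

13/2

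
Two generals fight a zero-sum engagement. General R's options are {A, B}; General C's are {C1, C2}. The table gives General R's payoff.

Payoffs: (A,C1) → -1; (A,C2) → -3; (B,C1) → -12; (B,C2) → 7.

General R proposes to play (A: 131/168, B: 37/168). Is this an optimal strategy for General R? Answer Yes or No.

No

Against C1 this mix gives (131/168)·(-1) + (37/168)·(-12) = -575/168.
Against C2 this mix gives (131/168)·(-3) + (37/168)·7 = -67/84.
General C will play C1, holding General R to -575/168. Shifting weight toward the row that does better against C1 would raise this floor (the equalizing mix achieves -43/21 against both C1 and C2), so the proposed strategy is not optimal.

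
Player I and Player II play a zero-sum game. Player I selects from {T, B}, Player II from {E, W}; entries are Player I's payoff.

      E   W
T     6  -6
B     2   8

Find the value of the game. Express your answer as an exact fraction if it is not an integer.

Row minima: T → -6, B → 2; maximin = 2.
Column maxima: E → 6, W → 8; minimax = 6.
2 ≠ 6, so there is no saddle point; optimal play is mixed.
Let Player I play T with probability p. Expected payoff against E: 6p + 2(1−p) = 4p + 2; against W: (-6)p + 8(1−p) = −14p + 8.
Setting these equal: 4p + 2 = −14p + 8 ⇒ 18p = 6 ⇒ p = 1/3, and the value is (4)·(1/3) + 2 = 10/3.
For Player II: with q = P(E), equating T's and B's payoffs gives 12q − 6 = −6q + 8 ⇒ q = 7/9.

10/3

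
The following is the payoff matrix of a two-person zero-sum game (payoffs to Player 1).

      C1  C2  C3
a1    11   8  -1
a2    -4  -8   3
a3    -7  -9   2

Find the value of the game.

4/5

Row minima: a1 → -1, a2 → -8, a3 → -9; maximin = -1.
Column maxima: C1 → 11, C2 → 8, C3 → 3; minimax = 3.
-1 ≠ 3, so there is no saddle point; optimal play is mixed.
a3 is strictly dominated by a2, so Player 1 never plays it.
C1 is strictly dominated by C2 (it gives Player 1 strictly more in every row), so Player 2 never plays it.
On the remaining 2×2 (a1, a2 vs C2, C3):
Let Player 1 play a1 with probability p. Expected payoff against C2: 8p + (-8)(1−p) = 16p − 8; against C3: (-1)p + 3(1−p) = −4p + 3.
Setting these equal: 16p − 8 = −4p + 3 ⇒ 20p = 11 ⇒ p = 11/20, and the value is (16)·(11/20) − 8 = 4/5.
For Player 2: with q = P(C2), equating a1's and a2's payoffs gives 9q − 1 = −11q + 3 ⇒ q = 1/5.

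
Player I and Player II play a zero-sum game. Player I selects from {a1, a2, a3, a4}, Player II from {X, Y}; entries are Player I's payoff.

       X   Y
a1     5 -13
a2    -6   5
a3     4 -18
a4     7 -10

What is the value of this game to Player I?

-25/28

Row minima: a1 → -13, a2 → -6, a3 → -18, a4 → -10; maximin = -6.
Column maxima: X → 7, Y → 5; minimax = 5.
-6 ≠ 5, so there is no saddle point; optimal play is mixed.
a1 is strictly dominated by a4, so Player I never plays it.
a3 is strictly dominated by a4, so Player I never plays it.
On the remaining 2×2 (a2, a4 vs X, Y):
Let Player I play a2 with probability p. Expected payoff against X: (-6)p + 7(1−p) = −13p + 7; against Y: 5p + (-10)(1−p) = 15p − 10.
Setting these equal: −13p + 7 = 15p − 10 ⇒ −28p = -17 ⇒ p = 17/28, and the value is (-13)·(17/28) + 7 = -25/28.
For Player II: with q = P(X), equating a2's and a4's payoffs gives −11q + 5 = 17q − 10 ⇒ q = 15/28.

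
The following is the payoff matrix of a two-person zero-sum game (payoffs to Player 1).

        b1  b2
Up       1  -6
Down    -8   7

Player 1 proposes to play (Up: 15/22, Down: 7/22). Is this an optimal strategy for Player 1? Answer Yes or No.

Against b1 this mix gives (15/22)·1 + (7/22)·(-8) = -41/22.
Against b2 this mix gives (15/22)·(-6) + (7/22)·7 = -41/22.
All of Player 2's active replies (b1, b2) yield -41/22, and no column does worse for Player 1. The mix makes Player 2 indifferent and guarantees -41/22, so it is optimal.

Yes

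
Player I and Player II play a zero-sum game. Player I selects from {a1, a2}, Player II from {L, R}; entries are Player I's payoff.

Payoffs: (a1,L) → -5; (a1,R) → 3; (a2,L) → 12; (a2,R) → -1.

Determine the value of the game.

31/21

Row minima: a1 → -5, a2 → -1; maximin = -1.
Column maxima: L → 12, R → 3; minimax = 3.
-1 ≠ 3, so there is no saddle point; optimal play is mixed.
Let Player I play a1 with probability p. Expected payoff against L: (-5)p + 12(1−p) = −17p + 12; against R: 3p + (-1)(1−p) = 4p − 1.
Setting these equal: −17p + 12 = 4p − 1 ⇒ −21p = -13 ⇒ p = 13/21, and the value is (-17)·(13/21) + 12 = 31/21.
For Player II: with q = P(L), equating a1's and a2's payoffs gives −8q + 3 = 13q − 1 ⇒ q = 4/21.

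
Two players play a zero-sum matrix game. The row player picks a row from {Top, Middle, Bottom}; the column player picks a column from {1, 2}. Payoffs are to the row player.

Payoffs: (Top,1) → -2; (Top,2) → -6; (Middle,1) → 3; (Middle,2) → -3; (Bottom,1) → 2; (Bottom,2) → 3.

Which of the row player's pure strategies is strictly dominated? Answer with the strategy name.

Middle gives a strictly higher payoff than Top against every column: 3 > -2, -3 > -6.
So Top is strictly dominated and the row player never plays it.

Top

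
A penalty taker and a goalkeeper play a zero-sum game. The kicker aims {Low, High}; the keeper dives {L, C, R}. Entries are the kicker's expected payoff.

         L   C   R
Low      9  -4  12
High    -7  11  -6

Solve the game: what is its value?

71/31

Row minima: Low → -4, High → -7; maximin = -4.
Column maxima: L → 9, C → 11, R → 12; minimax = 9.
-4 ≠ 9, so there is no saddle point; optimal play is mixed.
R is strictly dominated by L (it gives the kicker strictly more in every row), so the keeper never plays it.
On the remaining 2×2 (Low, High vs L, C):
Let the kicker play Low with probability p. Expected payoff against L: 9p + (-7)(1−p) = 16p − 7; against C: (-4)p + 11(1−p) = −15p + 11.
Setting these equal: 16p − 7 = −15p + 11 ⇒ 31p = 18 ⇒ p = 18/31, and the value is (16)·(18/31) − 7 = 71/31.
For the keeper: with q = P(L), equating Low's and High's payoffs gives 13q − 4 = −18q + 11 ⇒ q = 15/31.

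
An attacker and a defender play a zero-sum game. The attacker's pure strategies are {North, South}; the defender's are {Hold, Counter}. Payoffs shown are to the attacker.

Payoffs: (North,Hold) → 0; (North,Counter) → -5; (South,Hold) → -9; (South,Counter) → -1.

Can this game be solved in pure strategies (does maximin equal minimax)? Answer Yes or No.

Row minima: North → -5, South → -9; maximin = -5.
Column maxima: Hold → 0, Counter → -1; minimax = -1.
-5 ≠ -1, so no pure-strategy equilibrium exists.

No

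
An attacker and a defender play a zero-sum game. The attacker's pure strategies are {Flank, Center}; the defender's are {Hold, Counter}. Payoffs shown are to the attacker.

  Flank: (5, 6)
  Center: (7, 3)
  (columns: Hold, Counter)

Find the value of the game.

Row minima: Flank → 5, Center → 3; maximin = 5.
Column maxima: Hold → 7, Counter → 6; minimax = 6.
5 ≠ 6, so there is no saddle point; optimal play is mixed.
Let the attacker play Flank with probability p. Expected payoff against Hold: 5p + 7(1−p) = −2p + 7; against Counter: 6p + 3(1−p) = 3p + 3.
Setting these equal: −2p + 7 = 3p + 3 ⇒ −5p = -4 ⇒ p = 4/5, and the value is (-2)·(4/5) + 7 = 27/5.
For the defender: with q = P(Hold), equating Flank's and Center's payoffs gives −q + 6 = 4q + 3 ⇒ q = 3/5.

27/5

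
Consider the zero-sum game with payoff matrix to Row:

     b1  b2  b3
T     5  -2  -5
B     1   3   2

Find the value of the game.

15/11

Row minima: T → -5, B → 1; maximin = 1.
Column maxima: b1 → 5, b2 → 3, b3 → 2; minimax = 2.
1 ≠ 2, so there is no saddle point; optimal play is mixed.
b2 is strictly dominated by b3 (it gives Row strictly more in every row), so Column never plays it.
On the remaining 2×2 (T, B vs b1, b3):
Let Row play T with probability p. Expected payoff against b1: 5p + 1(1−p) = 4p + 1; against b3: (-5)p + 2(1−p) = −7p + 2.
Setting these equal: 4p + 1 = −7p + 2 ⇒ 11p = 1 ⇒ p = 1/11, and the value is (4)·(1/11) + 1 = 15/11.
For Column: with q = P(b1), equating T's and B's payoffs gives 10q − 5 = −q + 2 ⇒ q = 7/11.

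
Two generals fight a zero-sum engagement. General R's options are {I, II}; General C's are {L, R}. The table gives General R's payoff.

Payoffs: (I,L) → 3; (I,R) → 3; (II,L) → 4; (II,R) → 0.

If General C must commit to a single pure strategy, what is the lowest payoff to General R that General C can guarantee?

Column maxima: L → 4, R → 3.
The smallest of these is 3.

3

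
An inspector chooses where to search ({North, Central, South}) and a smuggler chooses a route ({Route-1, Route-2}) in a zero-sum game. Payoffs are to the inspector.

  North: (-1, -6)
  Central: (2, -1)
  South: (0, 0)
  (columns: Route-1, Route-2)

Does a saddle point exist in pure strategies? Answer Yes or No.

Row minima: North → -6, Central → -1, South → 0; maximin = 0.
Column maxima: Route-1 → 2, Route-2 → 0; minimax = 0.
maximin = minimax = 0, so a saddle point exists.

Yes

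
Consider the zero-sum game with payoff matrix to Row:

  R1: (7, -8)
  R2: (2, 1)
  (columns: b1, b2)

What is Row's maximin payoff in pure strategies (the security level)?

1

Row minima: R1 → -8, R2 → 1.
The best of these is 1.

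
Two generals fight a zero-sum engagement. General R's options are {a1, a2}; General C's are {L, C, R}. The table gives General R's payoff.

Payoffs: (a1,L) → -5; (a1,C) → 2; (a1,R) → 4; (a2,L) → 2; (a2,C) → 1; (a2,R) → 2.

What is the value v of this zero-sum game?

9/8

Row minima: a1 → -5, a2 → 1; maximin = 1.
Column maxima: L → 2, C → 2, R → 4; minimax = 2.
1 ≠ 2, so there is no saddle point; optimal play is mixed.
R is strictly dominated by C (it gives General R strictly more in every row), so General C never plays it.
On the remaining 2×2 (a1, a2 vs L, C):
Let General R play a1 with probability p. Expected payoff against L: (-5)p + 2(1−p) = −7p + 2; against C: 2p + 1(1−p) = p + 1.
Setting these equal: −7p + 2 = p + 1 ⇒ −8p = -1 ⇒ p = 1/8, and the value is (-7)·(1/8) + 2 = 9/8.
For General C: with q = P(L), equating a1's and a2's payoffs gives −7q + 2 = q + 1 ⇒ q = 1/8.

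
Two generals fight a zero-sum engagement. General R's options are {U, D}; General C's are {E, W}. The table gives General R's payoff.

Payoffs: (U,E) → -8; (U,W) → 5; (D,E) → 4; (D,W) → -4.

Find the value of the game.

-4/7

Row minima: U → -8, D → -4; maximin = -4.
Column maxima: E → 4, W → 5; minimax = 4.
-4 ≠ 4, so there is no saddle point; optimal play is mixed.
Let General R play U with probability p. Expected payoff against E: (-8)p + 4(1−p) = −12p + 4; against W: 5p + (-4)(1−p) = 9p − 4.
Setting these equal: −12p + 4 = 9p − 4 ⇒ −21p = -8 ⇒ p = 8/21, and the value is (-12)·(8/21) + 4 = -4/7.
For General C: with q = P(E), equating U's and D's payoffs gives −13q + 5 = 8q − 4 ⇒ q = 3/7.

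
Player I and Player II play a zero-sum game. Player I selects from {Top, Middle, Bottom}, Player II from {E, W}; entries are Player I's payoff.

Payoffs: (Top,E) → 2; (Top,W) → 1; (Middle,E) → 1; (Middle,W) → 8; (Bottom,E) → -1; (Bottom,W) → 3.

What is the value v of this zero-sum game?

Row minima: Top → 1, Middle → 1, Bottom → -1; maximin = 1.
Column maxima: E → 2, W → 8; minimax = 2.
1 ≠ 2, so there is no saddle point; optimal play is mixed.
Bottom is strictly dominated by Middle, so Player I never plays it.
On the remaining 2×2 (Top, Middle vs E, W):
Let Player I play Top with probability p. Expected payoff against E: 2p + 1(1−p) = p + 1; against W: 1p + 8(1−p) = −7p + 8.
Setting these equal: p + 1 = −7p + 8 ⇒ 8p = 7 ⇒ p = 7/8, and the value is (1)·(7/8) + 1 = 15/8.
For Player II: with q = P(E), equating Top's and Middle's payoffs gives q + 1 = −7q + 8 ⇒ q = 7/8.

15/8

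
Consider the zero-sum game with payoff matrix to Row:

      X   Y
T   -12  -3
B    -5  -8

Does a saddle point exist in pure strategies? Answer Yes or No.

Row minima: T → -12, B → -8; maximin = -8.
Column maxima: X → -5, Y → -3; minimax = -5.
-8 ≠ -5, so no pure-strategy equilibrium exists.

No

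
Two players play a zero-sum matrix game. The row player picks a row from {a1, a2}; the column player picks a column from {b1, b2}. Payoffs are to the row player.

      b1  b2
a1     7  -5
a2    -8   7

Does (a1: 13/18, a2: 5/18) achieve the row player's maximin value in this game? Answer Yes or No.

No

Against b1 this mix gives (13/18)·7 + (5/18)·(-8) = 17/6.
Against b2 this mix gives (13/18)·(-5) + (5/18)·7 = -5/3.
The column player will play b2, holding the row player to -5/3. Shifting weight toward the row that does better against b2 would raise this floor (the equalizing mix achieves 1/3 against both b2 and b1), so the proposed strategy is not optimal.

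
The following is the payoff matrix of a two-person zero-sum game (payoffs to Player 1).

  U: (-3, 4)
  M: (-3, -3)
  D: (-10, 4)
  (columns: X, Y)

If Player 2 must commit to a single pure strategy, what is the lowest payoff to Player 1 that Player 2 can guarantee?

-3

Column maxima: X → -3, Y → 4.
The smallest of these is -3.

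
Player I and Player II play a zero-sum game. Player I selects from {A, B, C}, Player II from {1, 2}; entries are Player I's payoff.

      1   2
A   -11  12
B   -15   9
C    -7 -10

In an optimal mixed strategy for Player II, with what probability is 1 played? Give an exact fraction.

11/13

Row minima: A → -11, B → -15, C → -10; maximin = -10.
Column maxima: 1 → -7, 2 → 12; minimax = -7.
-10 ≠ -7, so there is no saddle point; optimal play is mixed.
B is strictly dominated by A, so Player I never plays it.
On the remaining 2×2 (A, C vs 1, 2):
Let Player I play A with probability p. Expected payoff against 1: (-11)p + (-7)(1−p) = −4p − 7; against 2: 12p + (-10)(1−p) = 22p − 10.
Setting these equal: −4p − 7 = 22p − 10 ⇒ −26p = -3 ⇒ p = 3/26, and the value is (-4)·(3/26) − 7 = -97/13.
For Player II: with q = P(1), equating A's and C's payoffs gives −23q + 12 = 3q − 10 ⇒ q = 11/13.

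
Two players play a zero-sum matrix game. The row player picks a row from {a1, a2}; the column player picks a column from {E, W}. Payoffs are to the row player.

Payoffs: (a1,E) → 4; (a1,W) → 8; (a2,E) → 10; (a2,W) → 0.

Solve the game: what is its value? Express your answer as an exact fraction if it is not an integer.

40/7

Row minima: a1 → 4, a2 → 0; maximin = 4.
Column maxima: E → 10, W → 8; minimax = 8.
4 ≠ 8, so there is no saddle point; optimal play is mixed.
Let the row player play a1 with probability p. Expected payoff against E: 4p + 10(1−p) = −6p + 10; against W: 8p + 0(1−p) = 8p.
Setting these equal: −6p + 10 = 8p ⇒ −14p = -10 ⇒ p = 5/7, and the value is (-6)·(5/7) + 10 = 40/7.
For the column player: with q = P(E), equating a1's and a2's payoffs gives −4q + 8 = 10q ⇒ q = 4/7.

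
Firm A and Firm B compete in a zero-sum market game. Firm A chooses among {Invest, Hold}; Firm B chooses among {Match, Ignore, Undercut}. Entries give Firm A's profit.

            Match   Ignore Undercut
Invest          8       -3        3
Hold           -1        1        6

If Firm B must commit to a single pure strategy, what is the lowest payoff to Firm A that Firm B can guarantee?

Column maxima: Match → 8, Ignore → 1, Undercut → 6.
The smallest of these is 1.

1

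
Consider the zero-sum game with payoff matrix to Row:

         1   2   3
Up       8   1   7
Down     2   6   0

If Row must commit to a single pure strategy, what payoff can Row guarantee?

1

Row minima: Up → 1, Down → 0.
The best of these is 1.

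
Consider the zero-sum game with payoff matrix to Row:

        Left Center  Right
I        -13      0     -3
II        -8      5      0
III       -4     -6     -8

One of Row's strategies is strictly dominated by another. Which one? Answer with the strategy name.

II gives a strictly higher payoff than I against every column: -8 > -13, 5 > 0, 0 > -3.
So I is strictly dominated and Row never plays it.

I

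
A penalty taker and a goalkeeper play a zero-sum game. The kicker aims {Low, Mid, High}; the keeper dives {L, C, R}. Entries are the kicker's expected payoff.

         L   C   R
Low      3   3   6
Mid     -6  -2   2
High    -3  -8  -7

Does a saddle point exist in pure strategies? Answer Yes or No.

Yes

Row minima: Low → 3, Mid → -6, High → -8; maximin = 3.
Column maxima: L → 3, C → 3, R → 6; minimax = 3.
maximin = minimax = 3, so a saddle point exists.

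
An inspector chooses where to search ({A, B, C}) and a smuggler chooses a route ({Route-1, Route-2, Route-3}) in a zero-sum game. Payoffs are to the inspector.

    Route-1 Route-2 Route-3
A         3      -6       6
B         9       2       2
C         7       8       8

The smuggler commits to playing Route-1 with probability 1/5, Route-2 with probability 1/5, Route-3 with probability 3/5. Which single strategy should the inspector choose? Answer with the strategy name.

Expected payoff of A: (1/5)·3 + (1/5)·(-6) + (3/5)·6 = 3.
Expected payoff of B: (1/5)·9 + (1/5)·2 + (3/5)·2 = 17/5.
Expected payoff of C: (1/5)·7 + (1/5)·8 + (3/5)·8 = 39/5.
The largest is 39/5, so the inspector's best response is C.

C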